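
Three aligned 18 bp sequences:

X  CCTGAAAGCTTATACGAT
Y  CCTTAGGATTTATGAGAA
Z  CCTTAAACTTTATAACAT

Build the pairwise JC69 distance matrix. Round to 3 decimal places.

X–Y: 8/18 sites differ → p ≈ 0.444444, d = −0.75 ln(1 − 0.592592) = 0.673455 ≈ 0.673.
X–Z: 5/18 sites differ → p ≈ 0.277778, d = −0.75 ln(1 − 0.370371) = 0.346968 ≈ 0.347.
Y–Z: 6/18 sites differ → p ≈ 0.333333, d = −0.75 ln(1 − 0.444444) = 0.440839 ≈ 0.441.

d(X,Y) = 0.673, d(X,Z) = 0.347, d(Y,Z) = 0.441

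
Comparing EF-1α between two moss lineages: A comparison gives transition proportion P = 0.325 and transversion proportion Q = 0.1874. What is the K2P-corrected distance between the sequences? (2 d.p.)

1.03

Under the Kimura two-parameter model, d = −½ ln(1 − 2P − Q) − ¼ ln(1 − 2Q).
1 − 2P − Q = 0.1626, giving −½ ln(0.1626) = 0.908231.
1 − 2Q = 0.6252, giving −¼ ln(0.6252) = 0.117421.
d = 0.908231 + 0.117421 = 1.025652.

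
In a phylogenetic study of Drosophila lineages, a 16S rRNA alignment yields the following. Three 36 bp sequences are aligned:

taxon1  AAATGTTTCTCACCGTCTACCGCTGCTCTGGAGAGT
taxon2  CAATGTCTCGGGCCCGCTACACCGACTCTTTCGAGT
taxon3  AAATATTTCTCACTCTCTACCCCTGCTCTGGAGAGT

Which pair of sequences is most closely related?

taxon1 and taxon3

taxon1–taxon2: 14/36 differ, p = 0.389, d = 0.548.
taxon1–taxon3: 4/36 differ, p = 0.111, d = 0.120.
taxon2–taxon3: 14/36 differ, p = 0.389, d = 0.548.
The smallest distance is between taxon1 and taxon3.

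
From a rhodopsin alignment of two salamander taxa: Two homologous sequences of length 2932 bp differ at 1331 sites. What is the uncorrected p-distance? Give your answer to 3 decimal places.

0.454

p = 1331/2932 = 0.453956… ≈ 0.454 (to 3 d.p.).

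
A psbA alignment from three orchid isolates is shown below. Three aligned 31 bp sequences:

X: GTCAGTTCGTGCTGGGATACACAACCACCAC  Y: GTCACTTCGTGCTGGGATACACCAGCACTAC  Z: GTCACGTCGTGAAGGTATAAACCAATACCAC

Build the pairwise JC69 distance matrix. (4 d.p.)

X–Y: 4/31 sites differ → p ≈ 0.129032, d = −0.75 ln(1 − 0.172043) = 0.141596 ≈ 0.1416.
X–Z: 9/31 sites differ → p ≈ 0.290323, d = −0.75 ln(1 − 0.387097) = 0.367161 ≈ 0.3672.
Y–Z: 8/31 sites differ → p ≈ 0.258065, d = −0.75 ln(1 − 0.344087) = 0.316295 ≈ 0.3163.

d(X,Y) = 0.1416, d(X,Z) = 0.3672, d(Y,Z) = 0.3163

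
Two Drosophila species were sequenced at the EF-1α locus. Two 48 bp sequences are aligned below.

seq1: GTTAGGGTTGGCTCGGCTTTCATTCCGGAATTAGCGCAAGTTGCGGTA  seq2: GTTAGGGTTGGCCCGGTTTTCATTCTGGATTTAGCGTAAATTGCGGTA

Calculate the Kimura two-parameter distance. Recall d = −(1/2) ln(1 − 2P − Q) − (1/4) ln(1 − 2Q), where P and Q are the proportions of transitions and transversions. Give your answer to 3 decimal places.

Of 48 sites, 5 differences are transitions and 1 are transversions, so P = 5/48 ≈ 0.104167 and Q = 1/48 ≈ 0.020833.
Under the Kimura two-parameter model, d = −½ ln(1 − 2P − Q) − ¼ ln(1 − 2Q).
1 − 2P − Q = 0.770833, giving −½ ln(0.770833) = 0.130142.
1 − 2Q = 0.958334, giving −¼ ln(0.958334) = 0.010640.
d = 0.130142 + 0.010640 = 0.140782.

0.141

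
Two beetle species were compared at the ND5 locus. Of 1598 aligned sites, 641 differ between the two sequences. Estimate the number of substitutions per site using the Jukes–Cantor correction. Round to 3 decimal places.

0.574

p = 641/1598 ≈ 0.401126.
d = −(3/4) ln(1 − 4p/3) = −0.75 ln(1 − 0.534835) = −0.75 ln(0.465165)
  = −0.75 × (-0.765363) = 0.574022 substitutions/site.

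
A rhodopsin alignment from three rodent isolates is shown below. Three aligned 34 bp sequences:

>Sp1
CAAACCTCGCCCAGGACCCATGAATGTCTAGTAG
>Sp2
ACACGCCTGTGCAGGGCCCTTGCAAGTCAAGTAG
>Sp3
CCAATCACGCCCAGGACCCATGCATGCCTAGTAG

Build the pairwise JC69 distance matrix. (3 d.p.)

Sp1–Sp2: 13/34 sites differ → p ≈ 0.382353, d = −0.75 ln(1 − 0.509804) = 0.534712 ≈ 0.535.
Sp1–Sp3: 5/34 sites differ → p ≈ 0.147059, d = −0.75 ln(1 − 0.196079) = 0.163691 ≈ 0.164.
Sp2–Sp3: 12/34 sites differ → p ≈ 0.352941, d = −0.75 ln(1 − 0.470588) = 0.476991 ≈ 0.477.

d(Sp1,Sp2) = 0.535, d(Sp1,Sp3) = 0.164, d(Sp2,Sp3) = 0.477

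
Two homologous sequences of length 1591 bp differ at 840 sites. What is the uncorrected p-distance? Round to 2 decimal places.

p = 840/1591 = 0.527969… ≈ 0.53 (to 2 d.p.).

0.53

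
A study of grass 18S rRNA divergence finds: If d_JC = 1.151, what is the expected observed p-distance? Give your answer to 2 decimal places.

0.59

p = (3/4)(1 − e^(−4d/3)) = 0.75 × (1 − e^(-1.534667)) = 0.75 × (1 − 0.215527) = 0.588355.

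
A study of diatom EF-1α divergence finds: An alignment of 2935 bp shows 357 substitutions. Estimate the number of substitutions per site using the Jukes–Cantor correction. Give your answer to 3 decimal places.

0.133

p = 357/2935 ≈ 0.121635.
d = −(3/4) ln(1 − 4p/3) = −0.75 ln(1 − 0.16218) = −0.75 ln(0.83782)
  = −0.75 × (-0.176952) = 0.132714 substitutions/site.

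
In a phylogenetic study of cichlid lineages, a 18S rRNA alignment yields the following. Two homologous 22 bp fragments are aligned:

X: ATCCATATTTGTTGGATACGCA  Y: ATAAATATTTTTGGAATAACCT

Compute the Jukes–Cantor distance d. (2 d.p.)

0.50

The sequences differ at 8 of 22 sites (3, 4, 11, 13, 15, 19, 20, 22), so p = 8/22 ≈ 0.363636.
d = −(3/4) ln(1 − 4p/3) = −0.75 ln(1 − 0.484848) = −0.75 ln(0.515152)
  = −0.75 × (-0.663293) = 0.497470 substitutions/site.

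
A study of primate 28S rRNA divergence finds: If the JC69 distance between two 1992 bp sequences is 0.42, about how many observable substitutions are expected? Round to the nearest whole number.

641

Invert JC69: p = (3/4)(1 − e^(−4d/3)) = 0.75 × (1 − e^(-0.56)) = 0.75 × (1 − 0.571209) = 0.321593.
Expected differing sites = pL ≈ 0.321593 × 1992 = 640.613256 ≈ 641.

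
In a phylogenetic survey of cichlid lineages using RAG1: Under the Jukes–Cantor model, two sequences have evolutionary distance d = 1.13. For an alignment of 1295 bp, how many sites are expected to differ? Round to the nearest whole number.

756

Invert JC69: p = (3/4)(1 − e^(−4d/3)) = 0.75 × (1 − e^(-1.506667)) = 0.75 × (1 − 0.221647) = 0.583765.
Expected differing sites = pL ≈ 0.583765 × 1295 = 755.975675 ≈ 756.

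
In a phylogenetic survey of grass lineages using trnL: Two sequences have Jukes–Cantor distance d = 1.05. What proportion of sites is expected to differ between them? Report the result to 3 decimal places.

p = (3/4)(1 − e^(−4d/3)) = 0.75 × (1 − e^(-1.4)) = 0.75 × (1 − 0.246597) = 0.565052.

0.565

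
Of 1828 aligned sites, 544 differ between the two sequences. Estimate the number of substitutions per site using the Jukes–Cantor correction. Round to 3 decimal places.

p = 544/1828 ≈ 0.297593.
d = −(3/4) ln(1 − 4p/3) = −0.75 ln(1 − 0.396791) = −0.75 ln(0.603209)
  = −0.75 × (-0.505492) = 0.379119 substitutions/site.

0.379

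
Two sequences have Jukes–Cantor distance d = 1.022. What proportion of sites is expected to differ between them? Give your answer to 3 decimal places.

0.558

p = (3/4)(1 − e^(−4d/3)) = 0.75 × (1 − e^(-1.362667)) = 0.75 × (1 − 0.255977) = 0.558017.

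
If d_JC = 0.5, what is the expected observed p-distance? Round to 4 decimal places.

0.3649

p = (3/4)(1 − e^(−4d/3)) = 0.75 × (1 − e^(-0.666667)) = 0.75 × (1 − 0.513417) = 0.364937.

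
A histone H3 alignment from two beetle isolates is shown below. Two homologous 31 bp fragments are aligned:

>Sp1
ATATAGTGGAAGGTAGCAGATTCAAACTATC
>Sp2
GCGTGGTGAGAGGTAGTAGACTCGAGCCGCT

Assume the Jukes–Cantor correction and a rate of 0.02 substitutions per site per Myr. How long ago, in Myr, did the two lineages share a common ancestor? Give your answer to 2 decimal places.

17.28

The sequences differ at 14 of 31 sites, so p = 14/31 ≈ 0.451613.
d = −(3/4) ln(1 − 4p/3) = −0.75 ln(1 − 0.602151) = −0.75 ln(0.397849)
  = −0.75 × (-0.921683) = 0.691262 substitutions/site.
Under a molecular clock d = 2μt, so t = d/(2μ) = 0.691262 / (2 × 0.02) = 17.28 Myr.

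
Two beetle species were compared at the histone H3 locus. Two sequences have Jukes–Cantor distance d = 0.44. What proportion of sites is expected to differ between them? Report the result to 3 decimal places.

0.333

p = (3/4)(1 − e^(−4d/3)) = 0.75 × (1 − e^(-0.586667)) = 0.75 × (1 − 0.556178) = 0.332867.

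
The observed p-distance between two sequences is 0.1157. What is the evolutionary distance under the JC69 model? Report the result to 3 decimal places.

d = −(3/4) ln(1 − 4p/3) = −0.75 ln(1 − 0.154267) = −0.75 ln(0.845733)
  = −0.75 × (-0.167552) = 0.125664 substitutions/site.

0.126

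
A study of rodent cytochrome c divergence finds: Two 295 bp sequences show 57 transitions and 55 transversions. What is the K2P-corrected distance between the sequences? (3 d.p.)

0.542

P = 57/295 ≈ 0.19322 and Q = 55/295 ≈ 0.186441.
Under the Kimura two-parameter model, d = −½ ln(1 − 2P − Q) − ¼ ln(1 − 2Q).
1 − 2P − Q = 0.427119, giving −½ ln(0.427119) = 0.425346.
1 − 2Q = 0.627118, giving −¼ ln(0.627118) = 0.116655.
d = 0.425346 + 0.116655 = 0.542001.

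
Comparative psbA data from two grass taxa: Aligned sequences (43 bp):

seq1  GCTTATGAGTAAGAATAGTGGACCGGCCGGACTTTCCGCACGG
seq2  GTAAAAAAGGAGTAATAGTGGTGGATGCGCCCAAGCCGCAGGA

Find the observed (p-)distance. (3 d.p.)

The sequences differ at 21 of 43 positions.
p = 21/43 = 0.488372… ≈ 0.488 (to 3 d.p.).

0.488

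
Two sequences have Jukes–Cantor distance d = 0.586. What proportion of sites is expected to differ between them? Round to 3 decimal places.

0.407

p = (3/4)(1 − e^(−4d/3)) = 0.75 × (1 − e^(-0.781333)) = 0.75 × (1 − 0.457795) = 0.406654.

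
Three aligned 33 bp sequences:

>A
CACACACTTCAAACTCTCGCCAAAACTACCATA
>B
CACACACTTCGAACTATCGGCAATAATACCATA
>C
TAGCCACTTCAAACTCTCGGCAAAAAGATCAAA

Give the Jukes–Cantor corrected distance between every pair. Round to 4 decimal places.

d(A,B) = 0.1693, d(A,C) = 0.2928, d(B,C) = 0.3390

A–B: 5/33 sites differ → p ≈ 0.151515, d = −0.75 ln(1 − 0.20202) = 0.169254 ≈ 0.1693.
A–C: 8/33 sites differ → p ≈ 0.242424, d = −0.75 ln(1 − 0.323232) = 0.292820 ≈ 0.2928.
B–C: 9/33 sites differ → p ≈ 0.272727, d = −0.75 ln(1 − 0.363636) = 0.338988 ≈ 0.3390.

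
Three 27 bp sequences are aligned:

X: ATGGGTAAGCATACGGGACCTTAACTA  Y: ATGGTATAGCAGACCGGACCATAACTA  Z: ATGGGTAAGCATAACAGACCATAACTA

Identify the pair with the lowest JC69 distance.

X and Z

X–Y: 6/27 differ, p = 0.222, d = 0.264.
X–Z: 4/27 differ, p = 0.148, d = 0.165.
Y–Z: 6/27 differ, p = 0.222, d = 0.264.
The smallest distance is between X and Z.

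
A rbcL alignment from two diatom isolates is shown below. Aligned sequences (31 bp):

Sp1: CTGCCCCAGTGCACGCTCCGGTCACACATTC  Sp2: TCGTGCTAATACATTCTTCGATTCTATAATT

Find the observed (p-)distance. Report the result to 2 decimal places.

The sequences differ at 17 of 31 positions.
p = 17/31 = 0.548387… ≈ 0.55 (to 2 d.p.).

0.55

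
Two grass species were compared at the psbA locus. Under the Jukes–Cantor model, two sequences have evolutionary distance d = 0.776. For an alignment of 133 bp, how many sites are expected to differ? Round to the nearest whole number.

64

Invert JC69: p = (3/4)(1 − e^(−4d/3)) = 0.75 × (1 − e^(-1.034667)) = 0.75 × (1 − 0.355345) = 0.483491.
Expected differing sites = pL ≈ 0.483491 × 133 = 64.304303 ≈ 64.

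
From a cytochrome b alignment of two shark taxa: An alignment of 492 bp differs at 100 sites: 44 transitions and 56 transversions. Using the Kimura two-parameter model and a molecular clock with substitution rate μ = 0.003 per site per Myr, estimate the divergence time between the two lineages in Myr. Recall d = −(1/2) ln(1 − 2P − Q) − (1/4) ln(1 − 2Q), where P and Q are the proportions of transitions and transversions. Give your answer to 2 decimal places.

39.62

P = 44/492 ≈ 0.089431 and Q = 56/492 ≈ 0.113821.
Under the Kimura two-parameter model, d = −½ ln(1 − 2P − Q) − ¼ ln(1 − 2Q).
1 − 2P − Q = 0.707317, giving −½ ln(0.707317) = 0.173138.
1 − 2Q = 0.772358, giving −¼ ln(0.772358) = 0.064577.
d = 0.173138 + 0.064577 = 0.237715.
Under a molecular clock d = 2μt, so t = d/(2μ) = 0.237715 / (2 × 0.003) = 39.62 Myr.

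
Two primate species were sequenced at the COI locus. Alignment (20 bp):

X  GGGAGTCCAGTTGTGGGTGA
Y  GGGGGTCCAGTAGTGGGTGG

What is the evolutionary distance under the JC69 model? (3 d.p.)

0.167

The sequences differ at 3 of 20 sites (4, 12, 20), so p = 3/20 = 0.15.
d = −(3/4) ln(1 − 4p/3) = −0.75 ln(1 − 0.2) = −0.75 ln(0.8)
  = −0.75 × (-0.223144) = 0.167358 substitutions/site.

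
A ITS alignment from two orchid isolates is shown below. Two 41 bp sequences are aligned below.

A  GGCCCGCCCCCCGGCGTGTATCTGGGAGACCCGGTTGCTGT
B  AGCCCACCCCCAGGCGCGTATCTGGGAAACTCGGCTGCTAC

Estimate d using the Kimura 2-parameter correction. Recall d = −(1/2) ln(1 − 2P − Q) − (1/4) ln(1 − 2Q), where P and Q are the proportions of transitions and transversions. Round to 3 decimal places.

0.280

Of 41 sites, 8 differences are transitions and 1 are transversions, so P = 8/41 ≈ 0.195122 and Q = 1/41 ≈ 0.02439.
Under the Kimura two-parameter model, d = −½ ln(1 − 2P − Q) − ¼ ln(1 − 2Q).
1 − 2P − Q = 0.585366, giving −½ ln(0.585366) = 0.267759.
1 − 2Q = 0.95122, giving −¼ ln(0.95122) = 0.012502.
d = 0.267759 + 0.012502 = 0.280261.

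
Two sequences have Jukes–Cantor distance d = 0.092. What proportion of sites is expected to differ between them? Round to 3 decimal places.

p = (3/4)(1 − e^(−4d/3)) = 0.75 × (1 − e^(-0.122667)) = 0.75 × (1 − 0.884558) = 0.086582.

0.087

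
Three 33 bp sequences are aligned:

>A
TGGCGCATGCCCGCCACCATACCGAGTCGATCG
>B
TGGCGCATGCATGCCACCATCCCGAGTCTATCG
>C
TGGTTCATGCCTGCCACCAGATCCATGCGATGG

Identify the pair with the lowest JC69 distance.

A and B

A–B: 4/33 differ, p = 0.121, d = 0.132.
A–C: 9/33 differ, p = 0.273, d = 0.339.
B–C: 11/33 differ, p = 0.333, d = 0.441.
The smallest distance is between A and B.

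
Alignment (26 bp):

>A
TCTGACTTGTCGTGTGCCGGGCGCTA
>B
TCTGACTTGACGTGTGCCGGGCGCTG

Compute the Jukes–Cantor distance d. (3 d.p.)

The sequences differ at 2 of 26 sites (10, 26), so p = 2/26 ≈ 0.076923.
d = −(3/4) ln(1 − 4p/3) = −0.75 ln(1 − 0.102564) = −0.75 ln(0.897436)
  = −0.75 × (-0.108213) = 0.081160 substitutions/site.

0.081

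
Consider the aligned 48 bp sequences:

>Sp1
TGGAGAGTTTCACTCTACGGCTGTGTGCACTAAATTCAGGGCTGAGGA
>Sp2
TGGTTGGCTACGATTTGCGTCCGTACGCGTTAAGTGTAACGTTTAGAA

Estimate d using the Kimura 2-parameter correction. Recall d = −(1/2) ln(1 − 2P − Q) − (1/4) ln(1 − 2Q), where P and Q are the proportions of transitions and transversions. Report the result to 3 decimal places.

Of 48 sites, 15 differences are transitions and 8 are transversions, so P = 15/48 = 0.3125 and Q = 8/48 ≈ 0.166667.
Under the Kimura two-parameter model, d = −½ ln(1 − 2P − Q) − ¼ ln(1 − 2Q).
1 − 2P − Q = 0.208333, giving −½ ln(0.208333) = 0.784309.
1 − 2Q = 0.666666, giving −¼ ln(0.666666) = 0.101367.
d = 0.784309 + 0.101367 = 0.885676.

0.886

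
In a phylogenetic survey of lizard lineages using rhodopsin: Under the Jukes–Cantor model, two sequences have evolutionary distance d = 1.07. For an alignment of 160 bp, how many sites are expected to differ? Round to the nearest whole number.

Invert JC69: p = (3/4)(1 − e^(−4d/3)) = 0.75 × (1 − e^(-1.426667)) = 0.75 × (1 − 0.240108) = 0.569919.
Expected differing sites = pL ≈ 0.569919 × 160 = 91.18704 ≈ 91.

91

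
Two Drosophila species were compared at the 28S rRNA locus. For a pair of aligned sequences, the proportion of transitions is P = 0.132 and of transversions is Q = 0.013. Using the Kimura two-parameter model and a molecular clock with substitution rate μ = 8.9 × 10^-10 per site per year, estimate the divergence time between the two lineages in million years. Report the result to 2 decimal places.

94.81

Under the Kimura two-parameter model, d = −½ ln(1 − 2P − Q) − ¼ ln(1 − 2Q).
1 − 2P − Q = 0.723, giving −½ ln(0.723) = 0.162173.
1 − 2Q = 0.974, giving −¼ ln(0.974) = 0.006586.
d = 0.162173 + 0.006586 = 0.168759.
Under a molecular clock d = 2μt, so t = d/(2μ) = 0.168759 / (2 × 8.9 × 10^-10) = 94.81 million years.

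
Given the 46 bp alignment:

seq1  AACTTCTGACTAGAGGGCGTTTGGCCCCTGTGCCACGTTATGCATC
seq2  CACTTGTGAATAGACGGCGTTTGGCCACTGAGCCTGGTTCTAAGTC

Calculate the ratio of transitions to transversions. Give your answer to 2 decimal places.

0.20

Transitions are A↔G and C↔T; transversions are all other mismatches.
Transitions: 2. Transversions: 10.
R = 2/10 = 0.20.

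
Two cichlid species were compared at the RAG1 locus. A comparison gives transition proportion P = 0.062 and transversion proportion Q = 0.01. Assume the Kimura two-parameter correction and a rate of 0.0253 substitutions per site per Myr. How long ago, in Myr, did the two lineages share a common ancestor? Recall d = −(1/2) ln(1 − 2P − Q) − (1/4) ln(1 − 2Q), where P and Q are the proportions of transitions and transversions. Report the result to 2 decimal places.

1.52

Under the Kimura two-parameter model, d = −½ ln(1 − 2P − Q) − ¼ ln(1 − 2Q).
1 − 2P − Q = 0.866, giving −½ ln(0.866) = 0.071935.
1 − 2Q = 0.98, giving −¼ ln(0.98) = 0.005051.
d = 0.071935 + 0.005051 = 0.076986.
Under a molecular clock d = 2μt, so t = d/(2μ) = 0.076986 / (2 × 0.0253) = 1.52 Myr.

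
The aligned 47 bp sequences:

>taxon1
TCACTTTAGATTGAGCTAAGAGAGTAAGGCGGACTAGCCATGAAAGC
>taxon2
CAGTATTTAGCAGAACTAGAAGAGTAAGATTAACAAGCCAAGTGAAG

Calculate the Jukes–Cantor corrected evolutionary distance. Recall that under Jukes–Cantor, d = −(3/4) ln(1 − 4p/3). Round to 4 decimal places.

0.7927

The sequences differ at 23 of 47 sites, so p = 23/47 ≈ 0.489362.
d = −(3/4) ln(1 − 4p/3) = −0.75 ln(1 − 0.652483) = −0.75 ln(0.347517)
  = −0.75 × (-1.056942) = 0.792707 substitutions/site.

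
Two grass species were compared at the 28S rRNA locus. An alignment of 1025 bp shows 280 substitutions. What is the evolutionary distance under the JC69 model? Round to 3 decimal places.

0.340

p = 280/1025 ≈ 0.273171.
d = −(3/4) ln(1 − 4p/3) = −0.75 ln(1 − 0.364228) = −0.75 ln(0.635772)
  = −0.75 × (-0.452915) = 0.339686 substitutions/site.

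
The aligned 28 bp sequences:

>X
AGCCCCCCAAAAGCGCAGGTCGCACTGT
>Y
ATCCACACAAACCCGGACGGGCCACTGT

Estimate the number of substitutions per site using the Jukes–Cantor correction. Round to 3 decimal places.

The sequences differ at 10 of 28 sites (2, 5, 7, 12, 13, 16, 18, 20, 21, 22), so p = 10/28 ≈ 0.357143.
d = −(3/4) ln(1 − 4p/3) = −0.75 ln(1 − 0.476191) = −0.75 ln(0.523809)
  = −0.75 × (-0.646628) = 0.484971 substitutions/site.

0.485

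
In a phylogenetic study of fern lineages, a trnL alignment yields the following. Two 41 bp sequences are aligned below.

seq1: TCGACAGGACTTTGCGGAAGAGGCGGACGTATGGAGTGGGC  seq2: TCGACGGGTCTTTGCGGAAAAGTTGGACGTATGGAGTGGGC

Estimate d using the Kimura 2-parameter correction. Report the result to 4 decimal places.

0.1342

Of 41 sites, 3 differences are transitions and 2 are transversions, so P = 3/41 ≈ 0.073171 and Q = 2/41 ≈ 0.04878.
Under the Kimura two-parameter model, d = −½ ln(1 − 2P − Q) − ¼ ln(1 − 2Q).
1 − 2P − Q = 0.804878, giving −½ ln(0.804878) = 0.108532.
1 − 2Q = 0.90244, giving −¼ ln(0.90244) = 0.025663.
d = 0.108532 + 0.025663 = 0.134195.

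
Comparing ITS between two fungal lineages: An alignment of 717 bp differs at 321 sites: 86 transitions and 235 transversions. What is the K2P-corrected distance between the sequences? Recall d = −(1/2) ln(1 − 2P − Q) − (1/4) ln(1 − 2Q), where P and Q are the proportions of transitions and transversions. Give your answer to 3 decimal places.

P = 86/717 ≈ 0.119944 and Q = 235/717 ≈ 0.327755.
Under the Kimura two-parameter model, d = −½ ln(1 − 2P − Q) − ¼ ln(1 − 2Q).
1 − 2P − Q = 0.432357, giving −½ ln(0.432357) = 0.419252.
1 − 2Q = 0.34449, giving −¼ ln(0.34449) = 0.266423.
d = 0.419252 + 0.266423 = 0.685675.

0.686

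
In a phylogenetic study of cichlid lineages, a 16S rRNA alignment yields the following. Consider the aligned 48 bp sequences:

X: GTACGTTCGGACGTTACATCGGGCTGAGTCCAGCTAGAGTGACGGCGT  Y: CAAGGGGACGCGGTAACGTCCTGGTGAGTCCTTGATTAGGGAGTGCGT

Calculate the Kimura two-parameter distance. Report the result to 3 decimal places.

Of 48 sites, 1 differences are transitions and 22 are transversions, so P = 1/48 ≈ 0.020833 and Q = 22/48 ≈ 0.458333.
Under the Kimura two-parameter model, d = −½ ln(1 − 2P − Q) − ¼ ln(1 − 2Q).
1 − 2P − Q = 0.500001, giving −½ ln(0.500001) = 0.346573.
1 − 2Q = 0.083334, giving −¼ ln(0.083334) = 0.621225.
d = 0.346573 + 0.621225 = 0.967798.

0.968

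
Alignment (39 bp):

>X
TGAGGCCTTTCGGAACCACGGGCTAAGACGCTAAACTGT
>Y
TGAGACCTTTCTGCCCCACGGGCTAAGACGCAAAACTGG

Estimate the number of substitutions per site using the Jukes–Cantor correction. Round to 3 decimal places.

The sequences differ at 6 of 39 sites (5, 12, 14, 15, 32, 39), so p = 6/39 ≈ 0.153846.
d = −(3/4) ln(1 − 4p/3) = −0.75 ln(1 − 0.205128) = −0.75 ln(0.794872)
  = −0.75 × (-0.229574) = 0.172181 substitutions/site.

0.172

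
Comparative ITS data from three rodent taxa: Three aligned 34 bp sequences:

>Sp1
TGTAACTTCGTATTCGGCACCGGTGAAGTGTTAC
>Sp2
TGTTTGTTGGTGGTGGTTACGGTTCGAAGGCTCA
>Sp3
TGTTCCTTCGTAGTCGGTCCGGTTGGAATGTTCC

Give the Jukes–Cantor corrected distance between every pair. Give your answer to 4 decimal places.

Sp1–Sp2: 18/34 sites differ → p ≈ 0.529412, d = −0.75 ln(1 − 0.705883) = 0.917833 ≈ 0.9178.
Sp1–Sp3: 10/34 sites differ → p ≈ 0.294118, d = −0.75 ln(1 − 0.392157) = 0.373379 ≈ 0.3734.
Sp2–Sp3: 11/34 sites differ → p ≈ 0.323529, d = −0.75 ln(1 − 0.431372) = 0.423397 ≈ 0.4234.

d(Sp1,Sp2) = 0.9178, d(Sp1,Sp3) = 0.3734, d(Sp2,Sp3) = 0.4234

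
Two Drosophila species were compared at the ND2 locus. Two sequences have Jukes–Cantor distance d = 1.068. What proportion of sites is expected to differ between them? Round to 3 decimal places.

p = (3/4)(1 − e^(−4d/3)) = 0.75 × (1 − e^(-1.424)) = 0.75 × (1 − 0.240749) = 0.569438.

0.569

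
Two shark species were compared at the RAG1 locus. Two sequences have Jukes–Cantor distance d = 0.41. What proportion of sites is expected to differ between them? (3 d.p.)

0.316

p = (3/4)(1 − e^(−4d/3)) = 0.75 × (1 − e^(-0.546667)) = 0.75 × (1 − 0.578876) = 0.315843.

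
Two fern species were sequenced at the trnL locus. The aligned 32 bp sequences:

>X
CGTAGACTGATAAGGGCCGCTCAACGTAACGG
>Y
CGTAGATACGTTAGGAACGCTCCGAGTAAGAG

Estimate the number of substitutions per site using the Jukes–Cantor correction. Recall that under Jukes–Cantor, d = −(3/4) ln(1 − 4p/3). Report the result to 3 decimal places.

The sequences differ at 12 of 32 sites, so p = 12/32 = 0.375.
d = −(3/4) ln(1 − 4p/3) = −0.75 ln(1 − 0.5) = −0.75 ln(0.5)
  = −0.75 × (-0.693147) = 0.519860 substitutions/site.

0.520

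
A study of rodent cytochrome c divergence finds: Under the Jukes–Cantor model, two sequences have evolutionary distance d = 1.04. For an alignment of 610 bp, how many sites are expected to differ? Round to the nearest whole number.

343

Invert JC69: p = (3/4)(1 − e^(−4d/3)) = 0.75 × (1 − e^(-1.386667)) = 0.75 × (1 − 0.249907) = 0.562570.
Expected differing sites = pL ≈ 0.562570 × 610 = 343.1677 ≈ 343.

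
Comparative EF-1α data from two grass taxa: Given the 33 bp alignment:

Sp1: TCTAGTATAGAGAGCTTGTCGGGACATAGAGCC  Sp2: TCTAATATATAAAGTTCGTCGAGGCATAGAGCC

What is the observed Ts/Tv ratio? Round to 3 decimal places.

6.000

Transitions are A↔G and C↔T; transversions are all other mismatches.
Transitions: 6. Transversions: 1.
R = 6/1 = 6.000.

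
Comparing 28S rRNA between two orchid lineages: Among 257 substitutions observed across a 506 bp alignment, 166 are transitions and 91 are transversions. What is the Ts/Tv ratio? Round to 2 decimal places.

R = 166/91 = 1.824175… ≈ 1.82 (to 2 d.p.).

1.82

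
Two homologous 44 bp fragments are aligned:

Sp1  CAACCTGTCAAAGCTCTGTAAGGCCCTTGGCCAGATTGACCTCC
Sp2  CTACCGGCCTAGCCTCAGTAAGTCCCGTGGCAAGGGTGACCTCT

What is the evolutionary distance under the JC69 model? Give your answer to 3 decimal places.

The sequences differ at 13 of 44 sites, so p = 13/44 ≈ 0.295455.
d = −(3/4) ln(1 − 4p/3) = −0.75 ln(1 − 0.39394) = −0.75 ln(0.60606)
  = −0.75 × (-0.500776) = 0.375582 substitutions/site.

0.376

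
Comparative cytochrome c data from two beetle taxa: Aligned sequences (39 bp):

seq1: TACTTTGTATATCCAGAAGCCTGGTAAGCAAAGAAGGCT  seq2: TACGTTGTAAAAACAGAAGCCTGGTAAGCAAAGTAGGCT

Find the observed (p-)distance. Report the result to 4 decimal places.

The sequences differ at 5 of 39 positions (sites 4, 10, 12, 13, 34).
p = 5/39 = 0.128205… ≈ 0.1282 (to 4 d.p.).

0.1282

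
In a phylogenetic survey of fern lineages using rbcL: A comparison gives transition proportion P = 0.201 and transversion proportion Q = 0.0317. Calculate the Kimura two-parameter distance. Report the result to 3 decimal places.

0.301

Under the Kimura two-parameter model, d = −½ ln(1 − 2P − Q) − ¼ ln(1 − 2Q).
1 − 2P − Q = 0.5663, giving −½ ln(0.5663) = 0.284316.
1 − 2Q = 0.9366, giving −¼ ln(0.9366) = 0.016375.
d = 0.284316 + 0.016375 = 0.300691.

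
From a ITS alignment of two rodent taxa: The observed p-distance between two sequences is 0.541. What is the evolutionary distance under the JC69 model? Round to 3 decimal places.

0.958

d = −(3/4) ln(1 − 4p/3) = −0.75 ln(1 − 0.721333) = −0.75 ln(0.278667)
  = −0.75 × (-1.277738) = 0.958304 substitutions/site.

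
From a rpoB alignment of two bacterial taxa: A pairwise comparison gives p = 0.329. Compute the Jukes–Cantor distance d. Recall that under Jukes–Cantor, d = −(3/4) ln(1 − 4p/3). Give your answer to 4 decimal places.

d = −(3/4) ln(1 − 4p/3) = −0.75 ln(1 − 0.438667) = −0.75 ln(0.561333)
  = −0.75 × (-0.577441) = 0.433081 substitutions/site.

0.4331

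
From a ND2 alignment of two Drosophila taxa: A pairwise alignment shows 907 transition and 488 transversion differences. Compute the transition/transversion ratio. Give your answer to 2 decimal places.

1.86

R = 907/488 = 1.858606… ≈ 1.86 (to 2 d.p.).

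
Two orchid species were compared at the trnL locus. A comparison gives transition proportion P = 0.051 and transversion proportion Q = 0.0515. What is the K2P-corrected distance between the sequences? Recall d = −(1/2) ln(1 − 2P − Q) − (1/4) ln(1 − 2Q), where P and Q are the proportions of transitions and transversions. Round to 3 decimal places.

0.110

Under the Kimura two-parameter model, d = −½ ln(1 − 2P − Q) − ¼ ln(1 − 2Q).
1 − 2P − Q = 0.8465, giving −½ ln(0.8465) = 0.083323.
1 − 2Q = 0.897, giving −¼ ln(0.897) = 0.027175.
d = 0.083323 + 0.027175 = 0.110498.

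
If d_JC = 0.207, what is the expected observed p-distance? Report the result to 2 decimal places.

0.18

p = (3/4)(1 − e^(−4d/3)) = 0.75 × (1 − e^(-0.276)) = 0.75 × (1 − 0.758813) = 0.180890.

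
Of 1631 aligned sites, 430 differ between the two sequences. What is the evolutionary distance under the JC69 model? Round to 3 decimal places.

p = 430/1631 ≈ 0.263642.
d = −(3/4) ln(1 − 4p/3) = −0.75 ln(1 − 0.351523) = −0.75 ln(0.648477)
  = −0.75 × (-0.433129) = 0.324847 substitutions/site.

0.325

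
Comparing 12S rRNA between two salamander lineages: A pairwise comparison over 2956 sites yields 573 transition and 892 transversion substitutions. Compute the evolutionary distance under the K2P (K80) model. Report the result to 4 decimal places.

P = 573/2956 ≈ 0.193843 and Q = 892/2956 ≈ 0.301759.
Under the Kimura two-parameter model, d = −½ ln(1 − 2P − Q) − ¼ ln(1 − 2Q).
1 − 2P − Q = 0.310555, giving −½ ln(0.310555) = 0.584697.
1 − 2Q = 0.396482, giving −¼ ln(0.396482) = 0.231281.
d = 0.584697 + 0.231281 = 0.815978.

0.8160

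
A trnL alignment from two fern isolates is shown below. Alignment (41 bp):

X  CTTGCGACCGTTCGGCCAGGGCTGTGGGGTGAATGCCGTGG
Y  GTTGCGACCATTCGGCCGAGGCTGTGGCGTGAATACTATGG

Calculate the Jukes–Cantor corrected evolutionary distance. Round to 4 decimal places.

The sequences differ at 8 of 41 sites (1, 10, 18, 19, 28, 35, 37, 38), so p = 8/41 ≈ 0.195122.
d = −(3/4) ln(1 − 4p/3) = −0.75 ln(1 − 0.260163) = −0.75 ln(0.739837)
  = −0.75 × (-0.301325) = 0.225994 substitutions/site.

0.2260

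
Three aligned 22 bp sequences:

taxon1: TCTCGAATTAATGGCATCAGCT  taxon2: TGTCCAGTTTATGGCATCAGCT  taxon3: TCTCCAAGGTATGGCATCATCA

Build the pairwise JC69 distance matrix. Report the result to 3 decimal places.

d(taxon1,taxon2) = 0.208, d(taxon1,taxon3) = 0.339, d(taxon2,taxon3) = 0.339

taxon1–taxon2: 4/22 sites differ → p ≈ 0.181818, d = −0.75 ln(1 − 0.242424) = 0.208224 ≈ 0.208.
taxon1–taxon3: 6/22 sites differ → p ≈ 0.272727, d = −0.75 ln(1 − 0.363636) = 0.338988 ≈ 0.339.
taxon2–taxon3: 6/22 sites differ → p ≈ 0.272727, d = −0.75 ln(1 − 0.363636) = 0.338988 ≈ 0.339.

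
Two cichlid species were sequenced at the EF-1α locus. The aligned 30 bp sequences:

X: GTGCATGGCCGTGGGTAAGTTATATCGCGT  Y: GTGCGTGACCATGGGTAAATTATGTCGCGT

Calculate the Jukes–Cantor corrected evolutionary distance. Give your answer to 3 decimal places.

The sequences differ at 5 of 30 sites (5, 8, 11, 19, 24), so p = 5/30 ≈ 0.166667.
d = −(3/4) ln(1 − 4p/3) = −0.75 ln(1 − 0.222223) = −0.75 ln(0.777777)
  = −0.75 × (-0.251315) = 0.188486 substitutions/site.

0.188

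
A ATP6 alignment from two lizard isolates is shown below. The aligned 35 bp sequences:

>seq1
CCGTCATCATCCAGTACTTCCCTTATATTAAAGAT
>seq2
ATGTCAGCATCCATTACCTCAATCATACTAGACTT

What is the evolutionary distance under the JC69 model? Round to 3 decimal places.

0.458

The sequences differ at 12 of 35 sites, so p = 12/35 ≈ 0.342857.
d = −(3/4) ln(1 − 4p/3) = −0.75 ln(1 − 0.457143) = −0.75 ln(0.542857)
  = −0.75 × (-0.610909) = 0.458182 substitutions/site.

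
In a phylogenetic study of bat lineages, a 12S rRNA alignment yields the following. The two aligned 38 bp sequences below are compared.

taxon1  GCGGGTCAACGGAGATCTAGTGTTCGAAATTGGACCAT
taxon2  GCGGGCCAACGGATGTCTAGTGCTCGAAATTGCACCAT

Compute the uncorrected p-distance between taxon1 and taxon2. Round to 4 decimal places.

The sequences differ at 5 of 38 positions (sites 6, 14, 15, 23, 33).
p = 5/38 = 0.131578… ≈ 0.1316 (to 4 d.p.).

0.1316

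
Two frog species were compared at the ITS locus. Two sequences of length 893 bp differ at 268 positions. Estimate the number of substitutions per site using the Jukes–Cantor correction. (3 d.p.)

0.383

p = 268/893 ≈ 0.300112.
d = −(3/4) ln(1 − 4p/3) = −0.75 ln(1 − 0.400149) = −0.75 ln(0.599851)
  = −0.75 × (-0.511074) = 0.383306 substitutions/site.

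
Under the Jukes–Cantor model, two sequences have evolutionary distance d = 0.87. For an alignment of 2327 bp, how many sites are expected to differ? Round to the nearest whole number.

1198

Invert JC69: p = (3/4)(1 − e^(−4d/3)) = 0.75 × (1 − e^(-1.16)) = 0.75 × (1 − 0.313486) = 0.514886.
Expected differing sites = pL ≈ 0.514886 × 2327 = 1198.139722 ≈ 1198.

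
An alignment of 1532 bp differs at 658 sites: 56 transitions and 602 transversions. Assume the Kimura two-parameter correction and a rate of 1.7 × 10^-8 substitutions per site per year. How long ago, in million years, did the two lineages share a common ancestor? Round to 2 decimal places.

P = 56/1532 ≈ 0.036554 and Q = 602/1532 ≈ 0.39295.
Under the Kimura two-parameter model, d = −½ ln(1 − 2P − Q) − ¼ ln(1 − 2Q).
1 − 2P − Q = 0.533942, giving −½ ln(0.533942) = 0.313734.
1 − 2Q = 0.2141, giving −¼ ln(0.2141) = 0.385328.
d = 0.313734 + 0.385328 = 0.699062.
Under a molecular clock d = 2μt, so t = d/(2μ) = 0.699062 / (2 × 1.7 × 10^-8) = 20.56 million years.

20.56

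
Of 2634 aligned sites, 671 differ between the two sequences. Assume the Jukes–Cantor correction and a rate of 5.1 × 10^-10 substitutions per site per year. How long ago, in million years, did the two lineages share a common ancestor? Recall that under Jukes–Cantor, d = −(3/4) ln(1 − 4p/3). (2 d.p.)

305.15

p = 671/2634 ≈ 0.254746.
d = −(3/4) ln(1 − 4p/3) = −0.75 ln(1 − 0.339661) = −0.75 ln(0.660339)
  = −0.75 × (-0.415002) = 0.311252 substitutions/site.
Under a molecular clock d = 2μt, so t = d/(2μ) = 0.311252 / (2 × 5.1 × 10^-10) = 305.15 million years.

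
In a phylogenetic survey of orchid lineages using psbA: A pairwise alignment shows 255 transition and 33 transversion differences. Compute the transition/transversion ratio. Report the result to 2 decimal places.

7.73

R = 255/33 = 7.727272… ≈ 7.73 (to 2 d.p.).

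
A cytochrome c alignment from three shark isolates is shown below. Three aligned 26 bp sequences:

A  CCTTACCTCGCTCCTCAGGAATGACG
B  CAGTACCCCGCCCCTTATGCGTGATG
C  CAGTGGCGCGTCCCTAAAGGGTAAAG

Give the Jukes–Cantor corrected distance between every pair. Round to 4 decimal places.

d(A,B) = 0.4643, d(A,C) = 0.8240, d(B,C) = 0.4643

A–B: 9/26 sites differ → p ≈ 0.346154, d = −0.75 ln(1 − 0.461539) = 0.464280 ≈ 0.4643.
A–C: 13/26 sites differ → p = 0.5, d = −0.75 ln(1 − 0.666667) = 0.823960 ≈ 0.8240.
B–C: 9/26 sites differ → p ≈ 0.346154, d = −0.75 ln(1 − 0.461539) = 0.464280 ≈ 0.4643.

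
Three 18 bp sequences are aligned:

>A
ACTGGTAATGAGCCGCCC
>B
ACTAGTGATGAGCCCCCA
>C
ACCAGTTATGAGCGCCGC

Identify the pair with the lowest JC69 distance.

A–B: 4/18 differ, p = 0.222, d = 0.264.
A–C: 6/18 differ, p = 0.333, d = 0.441.
B–C: 5/18 differ, p = 0.278, d = 0.347.
The smallest distance is between A and B.

A and B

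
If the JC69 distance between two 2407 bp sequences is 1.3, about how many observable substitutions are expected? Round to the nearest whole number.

1486

Invert JC69: p = (3/4)(1 − e^(−4d/3)) = 0.75 × (1 − e^(-1.733333)) = 0.75 × (1 − 0.176695) = 0.617479.
Expected differing sites = pL ≈ 0.617479 × 2407 = 1486.271953 ≈ 1486.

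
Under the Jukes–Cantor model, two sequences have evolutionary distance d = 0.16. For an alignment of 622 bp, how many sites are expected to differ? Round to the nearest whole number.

90

Invert JC69: p = (3/4)(1 − e^(−4d/3)) = 0.75 × (1 − e^(-0.213333)) = 0.75 × (1 − 0.807887) = 0.144085.
Expected differing sites = pL ≈ 0.144085 × 622 = 89.62087 ≈ 90.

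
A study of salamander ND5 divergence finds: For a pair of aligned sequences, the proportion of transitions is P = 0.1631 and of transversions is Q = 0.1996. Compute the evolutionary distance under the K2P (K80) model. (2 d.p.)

0.50

Under the Kimura two-parameter model, d = −½ ln(1 − 2P − Q) − ¼ ln(1 − 2Q).
1 − 2P − Q = 0.4742, giving −½ ln(0.4742) = 0.373063.
1 − 2Q = 0.6008, giving −¼ ln(0.6008) = 0.127373.
d = 0.373063 + 0.127373 = 0.500436.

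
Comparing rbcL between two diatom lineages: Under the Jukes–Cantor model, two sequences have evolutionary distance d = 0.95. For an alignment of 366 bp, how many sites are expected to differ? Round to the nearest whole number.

197

Invert JC69: p = (3/4)(1 − e^(−4d/3)) = 0.75 × (1 − e^(-1.266667)) = 0.75 × (1 − 0.281769) = 0.538673.
Expected differing sites = pL ≈ 0.538673 × 366 = 197.154318 ≈ 197.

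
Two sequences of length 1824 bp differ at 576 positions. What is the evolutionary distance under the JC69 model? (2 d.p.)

p = 576/1824 ≈ 0.315789.
d = −(3/4) ln(1 − 4p/3) = −0.75 ln(1 − 0.421052) = −0.75 ln(0.578948)
  = −0.75 × (-0.546543) = 0.409907 substitutions/site.

0.41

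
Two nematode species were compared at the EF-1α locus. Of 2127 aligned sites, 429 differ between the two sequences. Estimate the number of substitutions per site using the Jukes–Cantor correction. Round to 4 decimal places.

p = 429/2127 ≈ 0.201693.
d = −(3/4) ln(1 − 4p/3) = −0.75 ln(1 − 0.268924) = −0.75 ln(0.731076)
  = −0.75 × (-0.313238) = 0.234929 substitutions/site.

0.2349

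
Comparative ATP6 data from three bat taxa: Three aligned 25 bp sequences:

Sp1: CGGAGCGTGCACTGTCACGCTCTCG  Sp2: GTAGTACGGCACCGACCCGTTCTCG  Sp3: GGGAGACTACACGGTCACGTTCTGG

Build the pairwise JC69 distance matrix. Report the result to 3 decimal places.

Sp1–Sp2: 12/25 sites differ → p = 0.48, d = −0.75 ln(1 − 0.64) = 0.766238 ≈ 0.766.
Sp1–Sp3: 7/25 sites differ → p = 0.28, d = −0.75 ln(1 − 0.373333) = 0.350505 ≈ 0.351.
Sp2–Sp3: 10/25 sites differ → p = 0.4, d = −0.75 ln(1 − 0.533333) = 0.571605 ≈ 0.572.

d(Sp1,Sp2) = 0.766, d(Sp1,Sp3) = 0.351, d(Sp2,Sp3) = 0.572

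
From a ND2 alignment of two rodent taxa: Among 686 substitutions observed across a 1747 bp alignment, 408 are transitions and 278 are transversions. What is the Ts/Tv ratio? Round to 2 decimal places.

1.47

R = 408/278 = 1.467625… ≈ 1.47 (to 2 d.p.).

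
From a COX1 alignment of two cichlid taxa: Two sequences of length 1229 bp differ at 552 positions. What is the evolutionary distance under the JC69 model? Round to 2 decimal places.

0.69

p = 552/1229 ≈ 0.449146.
d = −(3/4) ln(1 − 4p/3) = −0.75 ln(1 − 0.598861) = −0.75 ln(0.401139)
  = −0.75 × (-0.913447) = 0.685085 substitutions/site.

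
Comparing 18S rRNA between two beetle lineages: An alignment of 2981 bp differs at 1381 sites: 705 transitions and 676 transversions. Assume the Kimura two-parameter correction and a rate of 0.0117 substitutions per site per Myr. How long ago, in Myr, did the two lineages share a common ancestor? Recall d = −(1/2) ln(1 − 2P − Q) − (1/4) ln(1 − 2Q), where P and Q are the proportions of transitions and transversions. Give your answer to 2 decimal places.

32.17

P = 705/2981 ≈ 0.236498 and Q = 676/2981 ≈ 0.22677.
Under the Kimura two-parameter model, d = −½ ln(1 − 2P − Q) − ¼ ln(1 − 2Q).
1 − 2P − Q = 0.300234, giving −½ ln(0.300234) = 0.601597.
1 − 2Q = 0.54646, giving −¼ ln(0.54646) = 0.151074.
d = 0.601597 + 0.151074 = 0.752671.
Under a molecular clock d = 2μt, so t = d/(2μ) = 0.752671 / (2 × 0.0117) = 32.17 Myr.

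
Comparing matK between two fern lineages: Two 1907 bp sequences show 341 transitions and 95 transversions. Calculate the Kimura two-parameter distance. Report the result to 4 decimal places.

0.2879

P = 341/1907 ≈ 0.178815 and Q = 95/1907 ≈ 0.049816.
Under the Kimura two-parameter model, d = −½ ln(1 − 2P − Q) − ¼ ln(1 − 2Q).
1 − 2P − Q = 0.592554, giving −½ ln(0.592554) = 0.261657.
1 − 2Q = 0.900368, giving −¼ ln(0.900368) = 0.026238.
d = 0.261657 + 0.026238 = 0.287895.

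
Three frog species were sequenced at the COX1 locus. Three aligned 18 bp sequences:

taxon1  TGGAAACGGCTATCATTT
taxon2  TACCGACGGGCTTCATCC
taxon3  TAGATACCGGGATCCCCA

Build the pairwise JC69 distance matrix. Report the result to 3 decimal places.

d(taxon1,taxon2) = 0.824, d(taxon1,taxon3) = 0.824, d(taxon2,taxon3) = 0.824

taxon1–taxon2: 9/18 sites differ → p = 0.5, d = −0.75 ln(1 − 0.666667) = 0.823960 ≈ 0.824.
taxon1–taxon3: 9/18 sites differ → p = 0.5, d = −0.75 ln(1 − 0.666667) = 0.823960 ≈ 0.824.
taxon2–taxon3: 9/18 sites differ → p = 0.5, d = −0.75 ln(1 − 0.666667) = 0.823960 ≈ 0.824.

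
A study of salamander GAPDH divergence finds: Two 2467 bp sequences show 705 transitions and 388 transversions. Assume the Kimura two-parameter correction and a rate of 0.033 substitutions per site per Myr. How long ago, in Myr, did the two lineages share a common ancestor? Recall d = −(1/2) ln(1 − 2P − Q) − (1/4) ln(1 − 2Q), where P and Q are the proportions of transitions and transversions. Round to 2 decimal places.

11.32

P = 705/2467 ≈ 0.285772 and Q = 388/2467 ≈ 0.157276.
Under the Kimura two-parameter model, d = −½ ln(1 − 2P − Q) − ¼ ln(1 − 2Q).
1 − 2P − Q = 0.27118, giving −½ ln(0.27118) = 0.652486.
1 − 2Q = 0.685448, giving −¼ ln(0.685448) = 0.094421.
d = 0.652486 + 0.094421 = 0.746907.
Under a molecular clock d = 2μt, so t = d/(2μ) = 0.746907 / (2 × 0.033) = 11.32 Myr.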